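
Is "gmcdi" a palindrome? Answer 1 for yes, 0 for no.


Input: gmcdi
Reversed: idcmg
  Compare pos 0 ('g') with pos 4 ('i'): MISMATCH
  Compare pos 1 ('m') with pos 3 ('d'): MISMATCH
Result: not a palindrome

0


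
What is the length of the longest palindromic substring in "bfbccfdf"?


Input: "bfbccfdf"
Checking substrings for palindromes:
  [0:3] "bfb" (len 3) => palindrome
  [5:8] "fdf" (len 3) => palindrome
  [3:5] "cc" (len 2) => palindrome
Longest palindromic substring: "bfb" with length 3

3


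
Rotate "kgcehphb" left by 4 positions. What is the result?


Input: "kgcehphb", rotate left by 4
First 4 characters: "kgce"
Remaining characters: "hphb"
Concatenate remaining + first: "hphb" + "kgce" = "hphbkgce"

hphbkgce


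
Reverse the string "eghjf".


Input: eghjf
Reading characters right to left:
  Position 4: 'f'
  Position 3: 'j'
  Position 2: 'h'
  Position 1: 'g'
  Position 0: 'e'
Reversed: fjhge

fjhge


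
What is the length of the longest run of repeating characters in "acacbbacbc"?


Input: "acacbbacbc"
Scanning for longest run:
  Position 1 ('c'): new char, reset run to 1
  Position 2 ('a'): new char, reset run to 1
  Position 3 ('c'): new char, reset run to 1
  Position 4 ('b'): new char, reset run to 1
  Position 5 ('b'): continues run of 'b', length=2
  Position 6 ('a'): new char, reset run to 1
  Position 7 ('c'): new char, reset run to 1
  Position 8 ('b'): new char, reset run to 1
  Position 9 ('c'): new char, reset run to 1
Longest run: 'b' with length 2

2


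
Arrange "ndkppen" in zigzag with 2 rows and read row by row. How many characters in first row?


Zigzag "ndkppen" into 2 rows:
Placing characters:
  'n' => row 0
  'd' => row 1
  'k' => row 0
  'p' => row 1
  'p' => row 0
  'e' => row 1
  'n' => row 0
Rows:
  Row 0: "nkpn"
  Row 1: "dpe"
First row length: 4

4


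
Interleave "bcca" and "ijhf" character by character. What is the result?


Interleaving "bcca" and "ijhf":
  Position 0: 'b' from first, 'i' from second => "bi"
  Position 1: 'c' from first, 'j' from second => "cj"
  Position 2: 'c' from first, 'h' from second => "ch"
  Position 3: 'a' from first, 'f' from second => "af"
Result: bicjchaf

bicjchaf


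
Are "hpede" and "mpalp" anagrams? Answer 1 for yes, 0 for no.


Strings: "hpede", "mpalp"
Sorted first:  deehp
Sorted second: almpp
Differ at position 0: 'd' vs 'a' => not anagrams

0


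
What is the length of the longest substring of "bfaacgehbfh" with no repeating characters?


Input: "bfaacgehbfh"
Sliding window (track last position of each char):
  Position 0 ('b'): window [0,0] length 1 -- new best
  Position 1 ('f'): window [0,1] length 2 -- new best
  Position 2 ('a'): window [0,2] length 3 -- new best
  Position 3 ('a'): repeat (last at 2), move window start to 3
  Position 3 ('a'): window [3,3] length 1
  Position 4 ('c'): window [3,4] length 2
  Position 5 ('g'): window [3,5] length 3
  Position 6 ('e'): window [3,6] length 4 -- new best
  Position 7 ('h'): window [3,7] length 5 -- new best
  Position 8 ('b'): window [3,8] length 6 -- new best
  Position 9 ('f'): window [3,9] length 7 -- new best
  Position 10 ('h'): repeat (last at 7), move window start to 8
  Position 10 ('h'): window [8,10] length 3
Longest substring with no repeats: "acgehbf" with length 7

7


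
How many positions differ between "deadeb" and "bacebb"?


Comparing "deadeb" and "bacebb" position by position:
  Position 0: 'd' vs 'b' => DIFFER
  Position 1: 'e' vs 'a' => DIFFER
  Position 2: 'a' vs 'c' => DIFFER
  Position 3: 'd' vs 'e' => DIFFER
  Position 4: 'e' vs 'b' => DIFFER
  Position 5: 'b' vs 'b' => same
Positions that differ: 5

5


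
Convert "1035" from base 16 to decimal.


Input: "1035" in base 16
Positional expansion:
  Digit '1' (value 1) x 16^3 = 4096
  Digit '0' (value 0) x 16^2 = 0
  Digit '3' (value 3) x 16^1 = 48
  Digit '5' (value 5) x 16^0 = 5
Sum = 4149

4149


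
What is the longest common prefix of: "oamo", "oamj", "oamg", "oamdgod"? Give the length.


Words: oamo, oamj, oamg, oamdgod
  Position 0: all 'o' => match
  Position 1: all 'a' => match
  Position 2: all 'm' => match
  Position 3: ('o', 'j', 'g', 'd') => mismatch, stop
LCP = "oam" (length 3)

3


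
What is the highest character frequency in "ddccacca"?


Input: ddccacca
Character counts:
  'a': 2
  'c': 4
  'd': 2
Maximum frequency: 4

4


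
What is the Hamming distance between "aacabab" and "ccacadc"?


Comparing "aacabab" and "ccacadc" position by position:
  Position 0: 'a' vs 'c' => differ
  Position 1: 'a' vs 'c' => differ
  Position 2: 'c' vs 'a' => differ
  Position 3: 'a' vs 'c' => differ
  Position 4: 'b' vs 'a' => differ
  Position 5: 'a' vs 'd' => differ
  Position 6: 'b' vs 'c' => differ
Total differences (Hamming distance): 7

7


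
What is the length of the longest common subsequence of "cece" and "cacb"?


LCS of "cece" and "cacb"
DP table:
           c    a    c    b
      0    0    0    0    0
  c   0    1    1    1    1
  e   0    1    1    1    1
  c   0    1    1    2    2
  e   0    1    1    2    2
LCS length = dp[4][4] = 2

2


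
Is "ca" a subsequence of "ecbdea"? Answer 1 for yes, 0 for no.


Check if "ca" is a subsequence of "ecbdea"
Greedy scan:
  Position 0 ('e'): no match needed
  Position 1 ('c'): matches sub[0] = 'c'
  Position 2 ('b'): no match needed
  Position 3 ('d'): no match needed
  Position 4 ('e'): no match needed
  Position 5 ('a'): matches sub[1] = 'a'
All 2 characters matched => is a subsequence

1


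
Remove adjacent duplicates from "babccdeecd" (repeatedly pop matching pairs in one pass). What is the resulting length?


Input: babccdeecd
Stack-based adjacent duplicate removal:
  Read 'b': push. Stack: b
  Read 'a': push. Stack: ba
  Read 'b': push. Stack: bab
  Read 'c': push. Stack: babc
  Read 'c': matches stack top 'c' => pop. Stack: bab
  Read 'd': push. Stack: babd
  Read 'e': push. Stack: babde
  Read 'e': matches stack top 'e' => pop. Stack: babd
  Read 'c': push. Stack: babdc
  Read 'd': push. Stack: babdcd
Final stack: "babdcd" (length 6)

6


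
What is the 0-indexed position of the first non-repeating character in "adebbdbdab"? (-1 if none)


Input: adebbdbdab
Character frequencies:
  'a': 2
  'b': 4
  'd': 3
  'e': 1
Scanning left to right for freq == 1:
  Position 0 ('a'): freq=2, skip
  Position 1 ('d'): freq=3, skip
  Position 2 ('e'): unique! => answer = 2

2


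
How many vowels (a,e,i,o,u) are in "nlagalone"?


Input: nlagalone
Checking each character:
  'n' at position 0: consonant
  'l' at position 1: consonant
  'a' at position 2: vowel (running total: 1)
  'g' at position 3: consonant
  'a' at position 4: vowel (running total: 2)
  'l' at position 5: consonant
  'o' at position 6: vowel (running total: 3)
  'n' at position 7: consonant
  'e' at position 8: vowel (running total: 4)
Total vowels: 4

4


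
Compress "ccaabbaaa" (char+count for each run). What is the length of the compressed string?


Input: ccaabbaaa
Runs:
  'c' x 2 => "c2"
  'a' x 2 => "a2"
  'b' x 2 => "b2"
  'a' x 3 => "a3"
Compressed: "c2a2b2a3"
Compressed length: 8

8


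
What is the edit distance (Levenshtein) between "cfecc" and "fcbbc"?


Computing edit distance: "cfecc" -> "fcbbc"
DP table:
           f    c    b    b    c
      0    1    2    3    4    5
  c   1    1    1    2    3    4
  f   2    1    2    2    3    4
  e   3    2    2    3    3    4
  c   4    3    2    3    4    3
  c   5    4    3    3    4    4
Edit distance = dp[5][5] = 4

4


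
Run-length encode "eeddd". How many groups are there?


Input: eeddd
Scanning for consecutive runs:
  Group 1: 'e' x 2 (positions 0-1)
  Group 2: 'd' x 3 (positions 2-4)
Total groups: 2

2


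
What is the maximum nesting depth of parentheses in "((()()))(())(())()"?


Input: "((()()))(())(())()"
Tracking depth:
  Position 0 '(': depth becomes 1
  Position 1 '(': depth becomes 2
  Position 2 '(': depth becomes 3
  Position 3 ')': depth becomes 2
  Position 4 '(': depth becomes 3
  Position 5 ')': depth becomes 2
  Position 6 ')': depth becomes 1
  Position 7 ')': depth becomes 0
  Position 8 '(': depth becomes 1
  Position 9 '(': depth becomes 2
  Position 10 ')': depth becomes 1
  Position 11 ')': depth becomes 0
  Position 12 '(': depth becomes 1
  Position 13 '(': depth becomes 2
  Position 14 ')': depth becomes 1
  Position 15 ')': depth becomes 0
  Position 16 '(': depth becomes 1
  Position 17 ')': depth becomes 0
Maximum depth reached: 3

3


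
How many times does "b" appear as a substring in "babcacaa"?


Searching for "b" in "babcacaa"
Scanning each position:
  Position 0: "b" => MATCH
  Position 1: "a" => no
  Position 2: "b" => MATCH
  Position 3: "c" => no
  Position 4: "a" => no
  Position 5: "c" => no
  Position 6: "a" => no
  Position 7: "a" => no
Total occurrences: 2

2


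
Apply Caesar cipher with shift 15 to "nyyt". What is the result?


Caesar cipher: shift "nyyt" by 15
  'n' (pos 13) + 15 = pos 2 = 'c'
  'y' (pos 24) + 15 = pos 13 = 'n'
  'y' (pos 24) + 15 = pos 13 = 'n'
  't' (pos 19) + 15 = pos 8 = 'i'
Result: cnni

cnni


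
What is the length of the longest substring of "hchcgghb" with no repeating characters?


Input: "hchcgghb"
Sliding window (track last position of each char):
  Position 0 ('h'): window [0,0] length 1 -- new best
  Position 1 ('c'): window [0,1] length 2 -- new best
  Position 2 ('h'): repeat (last at 0), move window start to 1
  Position 2 ('h'): window [1,2] length 2
  Position 3 ('c'): repeat (last at 1), move window start to 2
  Position 3 ('c'): window [2,3] length 2
  Position 4 ('g'): window [2,4] length 3 -- new best
  Position 5 ('g'): repeat (last at 4), move window start to 5
  Position 5 ('g'): window [5,5] length 1
  Position 6 ('h'): window [5,6] length 2
  Position 7 ('b'): window [5,7] length 3
Longest substring with no repeats: "hcg" with length 3

3


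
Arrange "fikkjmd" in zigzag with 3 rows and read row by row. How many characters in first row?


Zigzag "fikkjmd" into 3 rows:
Placing characters:
  'f' => row 0
  'i' => row 1
  'k' => row 2
  'k' => row 1
  'j' => row 0
  'm' => row 1
  'd' => row 2
Rows:
  Row 0: "fj"
  Row 1: "ikm"
  Row 2: "kd"
First row length: 2

2


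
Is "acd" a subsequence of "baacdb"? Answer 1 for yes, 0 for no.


Check if "acd" is a subsequence of "baacdb"
Greedy scan:
  Position 0 ('b'): no match needed
  Position 1 ('a'): matches sub[0] = 'a'
  Position 2 ('a'): no match needed
  Position 3 ('c'): matches sub[1] = 'c'
  Position 4 ('d'): matches sub[2] = 'd'
  Position 5 ('b'): no match needed
All 3 characters matched => is a subsequence

1


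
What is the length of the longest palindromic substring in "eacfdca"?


Input: "eacfdca"
Checking substrings for palindromes:
  No multi-char palindromic substrings found
Longest palindromic substring: "e" with length 1

1


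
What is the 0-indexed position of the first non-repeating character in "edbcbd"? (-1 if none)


Input: edbcbd
Character frequencies:
  'b': 2
  'c': 1
  'd': 2
  'e': 1
Scanning left to right for freq == 1:
  Position 0 ('e'): unique! => answer = 0

0


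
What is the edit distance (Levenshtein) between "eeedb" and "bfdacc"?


Computing edit distance: "eeedb" -> "bfdacc"
DP table:
           b    f    d    a    c    c
      0    1    2    3    4    5    6
  e   1    1    2    3    4    5    6
  e   2    2    2    3    4    5    6
  e   3    3    3    3    4    5    6
  d   4    4    4    3    4    5    6
  b   5    4    5    4    4    5    6
Edit distance = dp[5][6] = 6

6


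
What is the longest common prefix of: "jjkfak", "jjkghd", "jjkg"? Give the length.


Words: jjkfak, jjkghd, jjkg
  Position 0: all 'j' => match
  Position 1: all 'j' => match
  Position 2: all 'k' => match
  Position 3: ('f', 'g', 'g') => mismatch, stop
LCP = "jjk" (length 3)

3


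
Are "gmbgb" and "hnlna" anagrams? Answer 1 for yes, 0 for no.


Strings: "gmbgb", "hnlna"
Sorted first:  bbggm
Sorted second: ahlnn
Differ at position 0: 'b' vs 'a' => not anagrams

0


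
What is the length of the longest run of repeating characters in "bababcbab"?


Input: "bababcbab"
Scanning for longest run:
  Position 1 ('a'): new char, reset run to 1
  Position 2 ('b'): new char, reset run to 1
  Position 3 ('a'): new char, reset run to 1
  Position 4 ('b'): new char, reset run to 1
  Position 5 ('c'): new char, reset run to 1
  Position 6 ('b'): new char, reset run to 1
  Position 7 ('a'): new char, reset run to 1
  Position 8 ('b'): new char, reset run to 1
Longest run: 'b' with length 1

1


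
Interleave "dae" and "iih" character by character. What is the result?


Interleaving "dae" and "iih":
  Position 0: 'd' from first, 'i' from second => "di"
  Position 1: 'a' from first, 'i' from second => "ai"
  Position 2: 'e' from first, 'h' from second => "eh"
Result: diaieh

diaieh


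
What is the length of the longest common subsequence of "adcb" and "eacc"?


LCS of "adcb" and "eacc"
DP table:
           e    a    c    c
      0    0    0    0    0
  a   0    0    1    1    1
  d   0    0    1    1    1
  c   0    0    1    2    2
  b   0    0    1    2    2
LCS length = dp[4][4] = 2

2


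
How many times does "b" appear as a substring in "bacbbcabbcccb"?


Searching for "b" in "bacbbcabbcccb"
Scanning each position:
  Position 0: "b" => MATCH
  Position 1: "a" => no
  Position 2: "c" => no
  Position 3: "b" => MATCH
  Position 4: "b" => MATCH
  Position 5: "c" => no
  Position 6: "a" => no
  Position 7: "b" => MATCH
  Position 8: "b" => MATCH
  Position 9: "c" => no
  Position 10: "c" => no
  Position 11: "c" => no
  Position 12: "b" => MATCH
Total occurrences: 6

6


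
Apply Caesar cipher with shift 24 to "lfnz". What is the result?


Caesar cipher: shift "lfnz" by 24
  'l' (pos 11) + 24 = pos 9 = 'j'
  'f' (pos 5) + 24 = pos 3 = 'd'
  'n' (pos 13) + 24 = pos 11 = 'l'
  'z' (pos 25) + 24 = pos 23 = 'x'
Result: jdlx

jdlx


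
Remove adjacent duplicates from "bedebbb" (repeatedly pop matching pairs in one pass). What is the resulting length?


Input: bedebbb
Stack-based adjacent duplicate removal:
  Read 'b': push. Stack: b
  Read 'e': push. Stack: be
  Read 'd': push. Stack: bed
  Read 'e': push. Stack: bede
  Read 'b': push. Stack: bedeb
  Read 'b': matches stack top 'b' => pop. Stack: bede
  Read 'b': push. Stack: bedeb
Final stack: "bedeb" (length 5)

5


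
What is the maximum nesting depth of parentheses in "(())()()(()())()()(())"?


Input: "(())()()(()())()()(())"
Tracking depth:
  Position 0 '(': depth becomes 1
  Position 1 '(': depth becomes 2
  Position 2 ')': depth becomes 1
  Position 3 ')': depth becomes 0
  Position 4 '(': depth becomes 1
  Position 5 ')': depth becomes 0
  Position 6 '(': depth becomes 1
  Position 7 ')': depth becomes 0
  Position 8 '(': depth becomes 1
  Position 9 '(': depth becomes 2
  Position 10 ')': depth becomes 1
  Position 11 '(': depth becomes 2
  Position 12 ')': depth becomes 1
  Position 13 ')': depth becomes 0
  Position 14 '(': depth becomes 1
  Position 15 ')': depth becomes 0
  Position 16 '(': depth becomes 1
  Position 17 ')': depth becomes 0
  Position 18 '(': depth becomes 1
  Position 19 '(': depth becomes 2
  Position 20 ')': depth becomes 1
  Position 21 ')': depth becomes 0
Maximum depth reached: 2

2


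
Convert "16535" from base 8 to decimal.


Input: "16535" in base 8
Positional expansion:
  Digit '1' (value 1) x 8^4 = 4096
  Digit '6' (value 6) x 8^3 = 3072
  Digit '5' (value 5) x 8^2 = 320
  Digit '3' (value 3) x 8^1 = 24
  Digit '5' (value 5) x 8^0 = 5
Sum = 7517

7517


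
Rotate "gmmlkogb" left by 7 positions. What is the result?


Input: "gmmlkogb", rotate left by 7
First 7 characters: "gmmlkog"
Remaining characters: "b"
Concatenate remaining + first: "b" + "gmmlkog" = "bgmmlkog"

bgmmlkog


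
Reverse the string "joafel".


Input: joafel
Reading characters right to left:
  Position 5: 'l'
  Position 4: 'e'
  Position 3: 'f'
  Position 2: 'a'
  Position 1: 'o'
  Position 0: 'j'
Reversed: lefaoj

lefaoj


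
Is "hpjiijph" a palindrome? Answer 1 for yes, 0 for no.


Input: hpjiijph
Reversed: hpjiijph
  Compare pos 0 ('h') with pos 7 ('h'): match
  Compare pos 1 ('p') with pos 6 ('p'): match
  Compare pos 2 ('j') with pos 5 ('j'): match
  Compare pos 3 ('i') with pos 4 ('i'): match
Result: palindrome

1


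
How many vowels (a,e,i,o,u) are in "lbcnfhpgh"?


Input: lbcnfhpgh
Checking each character:
  'l' at position 0: consonant
  'b' at position 1: consonant
  'c' at position 2: consonant
  'n' at position 3: consonant
  'f' at position 4: consonant
  'h' at position 5: consonant
  'p' at position 6: consonant
  'g' at position 7: consonant
  'h' at position 8: consonant
Total vowels: 0

0


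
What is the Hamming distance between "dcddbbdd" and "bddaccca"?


Comparing "dcddbbdd" and "bddaccca" position by position:
  Position 0: 'd' vs 'b' => differ
  Position 1: 'c' vs 'd' => differ
  Position 2: 'd' vs 'd' => same
  Position 3: 'd' vs 'a' => differ
  Position 4: 'b' vs 'c' => differ
  Position 5: 'b' vs 'c' => differ
  Position 6: 'd' vs 'c' => differ
  Position 7: 'd' vs 'a' => differ
Total differences (Hamming distance): 7

7


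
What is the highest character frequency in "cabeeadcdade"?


Input: cabeeadcdade
Character counts:
  'a': 3
  'b': 1
  'c': 2
  'd': 3
  'e': 3
Maximum frequency: 3

3


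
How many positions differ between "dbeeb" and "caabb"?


Comparing "dbeeb" and "caabb" position by position:
  Position 0: 'd' vs 'c' => DIFFER
  Position 1: 'b' vs 'a' => DIFFER
  Position 2: 'e' vs 'a' => DIFFER
  Position 3: 'e' vs 'b' => DIFFER
  Position 4: 'b' vs 'b' => same
Positions that differ: 4

4


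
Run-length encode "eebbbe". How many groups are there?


Input: eebbbe
Scanning for consecutive runs:
  Group 1: 'e' x 2 (positions 0-1)
  Group 2: 'b' x 3 (positions 2-4)
  Group 3: 'e' x 1 (positions 5-5)
Total groups: 3

3


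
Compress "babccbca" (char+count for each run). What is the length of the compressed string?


Input: babccbca
Runs:
  'b' x 1 => "b1"
  'a' x 1 => "a1"
  'b' x 1 => "b1"
  'c' x 2 => "c2"
  'b' x 1 => "b1"
  'c' x 1 => "c1"
  'a' x 1 => "a1"
Compressed: "b1a1b1c2b1c1a1"
Compressed length: 14

14


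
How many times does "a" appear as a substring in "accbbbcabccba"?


Searching for "a" in "accbbbcabccba"
Scanning each position:
  Position 0: "a" => MATCH
  Position 1: "c" => no
  Position 2: "c" => no
  Position 3: "b" => no
  Position 4: "b" => no
  Position 5: "b" => no
  Position 6: "c" => no
  Position 7: "a" => MATCH
  Position 8: "b" => no
  Position 9: "c" => no
  Position 10: "c" => no
  Position 11: "b" => no
  Position 12: "a" => MATCH
Total occurrences: 3

3


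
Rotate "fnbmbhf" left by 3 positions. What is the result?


Input: "fnbmbhf", rotate left by 3
First 3 characters: "fnb"
Remaining characters: "mbhf"
Concatenate remaining + first: "mbhf" + "fnb" = "mbhffnb"

mbhffnb


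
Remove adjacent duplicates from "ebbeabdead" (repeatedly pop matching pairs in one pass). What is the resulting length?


Input: ebbeabdead
Stack-based adjacent duplicate removal:
  Read 'e': push. Stack: e
  Read 'b': push. Stack: eb
  Read 'b': matches stack top 'b' => pop. Stack: e
  Read 'e': matches stack top 'e' => pop. Stack: (empty)
  Read 'a': push. Stack: a
  Read 'b': push. Stack: ab
  Read 'd': push. Stack: abd
  Read 'e': push. Stack: abde
  Read 'a': push. Stack: abdea
  Read 'd': push. Stack: abdead
Final stack: "abdead" (length 6)

6


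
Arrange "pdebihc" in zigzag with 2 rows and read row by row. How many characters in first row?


Zigzag "pdebihc" into 2 rows:
Placing characters:
  'p' => row 0
  'd' => row 1
  'e' => row 0
  'b' => row 1
  'i' => row 0
  'h' => row 1
  'c' => row 0
Rows:
  Row 0: "peic"
  Row 1: "dbh"
First row length: 4

4


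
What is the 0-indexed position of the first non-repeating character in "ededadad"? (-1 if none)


Input: ededadad
Character frequencies:
  'a': 2
  'd': 4
  'e': 2
Scanning left to right for freq == 1:
  Position 0 ('e'): freq=2, skip
  Position 1 ('d'): freq=4, skip
  Position 2 ('e'): freq=2, skip
  Position 3 ('d'): freq=4, skip
  Position 4 ('a'): freq=2, skip
  Position 5 ('d'): freq=4, skip
  Position 6 ('a'): freq=2, skip
  Position 7 ('d'): freq=4, skip
  No unique character found => answer = -1

-1


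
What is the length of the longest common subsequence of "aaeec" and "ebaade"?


LCS of "aaeec" and "ebaade"
DP table:
           e    b    a    a    d    e
      0    0    0    0    0    0    0
  a   0    0    0    1    1    1    1
  a   0    0    0    1    2    2    2
  e   0    1    1    1    2    2    3
  e   0    1    1    1    2    2    3
  c   0    1    1    1    2    2    3
LCS length = dp[5][6] = 3

3


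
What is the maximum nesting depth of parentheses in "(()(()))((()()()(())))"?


Input: "(()(()))((()()()(())))"
Tracking depth:
  Position 0 '(': depth becomes 1
  Position 1 '(': depth becomes 2
  Position 2 ')': depth becomes 1
  Position 3 '(': depth becomes 2
  Position 4 '(': depth becomes 3
  Position 5 ')': depth becomes 2
  Position 6 ')': depth becomes 1
  Position 7 ')': depth becomes 0
  Position 8 '(': depth becomes 1
  Position 9 '(': depth becomes 2
  Position 10 '(': depth becomes 3
  Position 11 ')': depth becomes 2
  Position 12 '(': depth becomes 3
  Position 13 ')': depth becomes 2
  Position 14 '(': depth becomes 3
  Position 15 ')': depth becomes 2
  Position 16 '(': depth becomes 3
  Position 17 '(': depth becomes 4
  Position 18 ')': depth becomes 3
  Position 19 ')': depth becomes 2
  Position 20 ')': depth becomes 1
  Position 21 ')': depth becomes 0
Maximum depth reached: 4

4


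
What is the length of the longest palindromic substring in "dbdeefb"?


Input: "dbdeefb"
Checking substrings for palindromes:
  [0:3] "dbd" (len 3) => palindrome
  [3:5] "ee" (len 2) => palindrome
Longest palindromic substring: "dbd" with length 3

3


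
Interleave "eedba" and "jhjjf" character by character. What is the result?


Interleaving "eedba" and "jhjjf":
  Position 0: 'e' from first, 'j' from second => "ej"
  Position 1: 'e' from first, 'h' from second => "eh"
  Position 2: 'd' from first, 'j' from second => "dj"
  Position 3: 'b' from first, 'j' from second => "bj"
  Position 4: 'a' from first, 'f' from second => "af"
Result: ejehdjbjaf

ejehdjbjaf


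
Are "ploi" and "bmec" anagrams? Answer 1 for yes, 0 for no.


Strings: "ploi", "bmec"
Sorted first:  ilop
Sorted second: bcem
Differ at position 0: 'i' vs 'b' => not anagrams

0


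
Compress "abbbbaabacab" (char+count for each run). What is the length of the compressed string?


Input: abbbbaabacab
Runs:
  'a' x 1 => "a1"
  'b' x 4 => "b4"
  'a' x 2 => "a2"
  'b' x 1 => "b1"
  'a' x 1 => "a1"
  'c' x 1 => "c1"
  'a' x 1 => "a1"
  'b' x 1 => "b1"
Compressed: "a1b4a2b1a1c1a1b1"
Compressed length: 16

16


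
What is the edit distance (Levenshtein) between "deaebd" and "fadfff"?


Computing edit distance: "deaebd" -> "fadfff"
DP table:
           f    a    d    f    f    f
      0    1    2    3    4    5    6
  d   1    1    2    2    3    4    5
  e   2    2    2    3    3    4    5
  a   3    3    2    3    4    4    5
  e   4    4    3    3    4    5    5
  b   5    5    4    4    4    5    6
  d   6    6    5    4    5    5    6
Edit distance = dp[6][6] = 6

6


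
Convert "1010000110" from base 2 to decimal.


Input: "1010000110" in base 2
Positional expansion:
  Digit '1' (value 1) x 2^9 = 512
  Digit '0' (value 0) x 2^8 = 0
  Digit '1' (value 1) x 2^7 = 128
  Digit '0' (value 0) x 2^6 = 0
  Digit '0' (value 0) x 2^5 = 0
  Digit '0' (value 0) x 2^4 = 0
  Digit '0' (value 0) x 2^3 = 0
  Digit '1' (value 1) x 2^2 = 4
  Digit '1' (value 1) x 2^1 = 2
  Digit '0' (value 0) x 2^0 = 0
Sum = 646

646


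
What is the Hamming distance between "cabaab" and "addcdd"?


Comparing "cabaab" and "addcdd" position by position:
  Position 0: 'c' vs 'a' => differ
  Position 1: 'a' vs 'd' => differ
  Position 2: 'b' vs 'd' => differ
  Position 3: 'a' vs 'c' => differ
  Position 4: 'a' vs 'd' => differ
  Position 5: 'b' vs 'd' => differ
Total differences (Hamming distance): 6

6


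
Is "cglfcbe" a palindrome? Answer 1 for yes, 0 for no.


Input: cglfcbe
Reversed: ebcflgc
  Compare pos 0 ('c') with pos 6 ('e'): MISMATCH
  Compare pos 1 ('g') with pos 5 ('b'): MISMATCH
  Compare pos 2 ('l') with pos 4 ('c'): MISMATCH
Result: not a palindrome

0


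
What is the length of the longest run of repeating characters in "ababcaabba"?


Input: "ababcaabba"
Scanning for longest run:
  Position 1 ('b'): new char, reset run to 1
  Position 2 ('a'): new char, reset run to 1
  Position 3 ('b'): new char, reset run to 1
  Position 4 ('c'): new char, reset run to 1
  Position 5 ('a'): new char, reset run to 1
  Position 6 ('a'): continues run of 'a', length=2
  Position 7 ('b'): new char, reset run to 1
  Position 8 ('b'): continues run of 'b', length=2
  Position 9 ('a'): new char, reset run to 1
Longest run: 'a' with length 2

2


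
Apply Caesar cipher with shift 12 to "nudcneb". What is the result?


Caesar cipher: shift "nudcneb" by 12
  'n' (pos 13) + 12 = pos 25 = 'z'
  'u' (pos 20) + 12 = pos 6 = 'g'
  'd' (pos 3) + 12 = pos 15 = 'p'
  'c' (pos 2) + 12 = pos 14 = 'o'
  'n' (pos 13) + 12 = pos 25 = 'z'
  'e' (pos 4) + 12 = pos 16 = 'q'
  'b' (pos 1) + 12 = pos 13 = 'n'
Result: zgpozqn

zgpozqn


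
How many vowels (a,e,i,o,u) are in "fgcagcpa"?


Input: fgcagcpa
Checking each character:
  'f' at position 0: consonant
  'g' at position 1: consonant
  'c' at position 2: consonant
  'a' at position 3: vowel (running total: 1)
  'g' at position 4: consonant
  'c' at position 5: consonant
  'p' at position 6: consonant
  'a' at position 7: vowel (running total: 2)
Total vowels: 2

2


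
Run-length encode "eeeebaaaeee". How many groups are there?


Input: eeeebaaaeee
Scanning for consecutive runs:
  Group 1: 'e' x 4 (positions 0-3)
  Group 2: 'b' x 1 (positions 4-4)
  Group 3: 'a' x 3 (positions 5-7)
  Group 4: 'e' x 3 (positions 8-10)
Total groups: 4

4


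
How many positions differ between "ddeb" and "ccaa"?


Comparing "ddeb" and "ccaa" position by position:
  Position 0: 'd' vs 'c' => DIFFER
  Position 1: 'd' vs 'c' => DIFFER
  Position 2: 'e' vs 'a' => DIFFER
  Position 3: 'b' vs 'a' => DIFFER
Positions that differ: 4

4


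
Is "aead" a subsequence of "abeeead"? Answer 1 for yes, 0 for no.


Check if "aead" is a subsequence of "abeeead"
Greedy scan:
  Position 0 ('a'): matches sub[0] = 'a'
  Position 1 ('b'): no match needed
  Position 2 ('e'): matches sub[1] = 'e'
  Position 3 ('e'): no match needed
  Position 4 ('e'): no match needed
  Position 5 ('a'): matches sub[2] = 'a'
  Position 6 ('d'): matches sub[3] = 'd'
All 4 characters matched => is a subsequence

1


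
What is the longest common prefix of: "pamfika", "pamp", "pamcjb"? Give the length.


Words: pamfika, pamp, pamcjb
  Position 0: all 'p' => match
  Position 1: all 'a' => match
  Position 2: all 'm' => match
  Position 3: ('f', 'p', 'c') => mismatch, stop
LCP = "pam" (length 3)

3


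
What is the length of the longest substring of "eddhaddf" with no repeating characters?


Input: "eddhaddf"
Sliding window (track last position of each char):
  Position 0 ('e'): window [0,0] length 1 -- new best
  Position 1 ('d'): window [0,1] length 2 -- new best
  Position 2 ('d'): repeat (last at 1), move window start to 2
  Position 2 ('d'): window [2,2] length 1
  Position 3 ('h'): window [2,3] length 2
  Position 4 ('a'): window [2,4] length 3 -- new best
  Position 5 ('d'): repeat (last at 2), move window start to 3
  Position 5 ('d'): window [3,5] length 3
  Position 6 ('d'): repeat (last at 5), move window start to 6
  Position 6 ('d'): window [6,6] length 1
  Position 7 ('f'): window [6,7] length 2
Longest substring with no repeats: "dha" with length 3

3


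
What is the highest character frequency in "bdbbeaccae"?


Input: bdbbeaccae
Character counts:
  'a': 2
  'b': 3
  'c': 2
  'd': 1
  'e': 2
Maximum frequency: 3

3


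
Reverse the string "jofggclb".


Input: jofggclb
Reading characters right to left:
  Position 7: 'b'
  Position 6: 'l'
  Position 5: 'c'
  Position 4: 'g'
  Position 3: 'g'
  Position 2: 'f'
  Position 1: 'o'
  Position 0: 'j'
Reversed: blcggfoj

blcggfoj


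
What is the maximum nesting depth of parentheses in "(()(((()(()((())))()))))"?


Input: "(()(((()(()((())))()))))"
Tracking depth:
  Position 0 '(': depth becomes 1
  Position 1 '(': depth becomes 2
  Position 2 ')': depth becomes 1
  Position 3 '(': depth becomes 2
  Position 4 '(': depth becomes 3
  Position 5 '(': depth becomes 4
  Position 6 '(': depth becomes 5
  Position 7 ')': depth becomes 4
  Position 8 '(': depth becomes 5
  Position 9 '(': depth becomes 6
  Position 10 ')': depth becomes 5
  Position 11 '(': depth becomes 6
  Position 12 '(': depth becomes 7
  Position 13 '(': depth becomes 8
  Position 14 ')': depth becomes 7
  Position 15 ')': depth becomes 6
  Position 16 ')': depth becomes 5
  Position 17 ')': depth becomes 4
  Position 18 '(': depth becomes 5
  Position 19 ')': depth becomes 4
  Position 20 ')': depth becomes 3
  Position 21 ')': depth becomes 2
  Position 22 ')': depth becomes 1
  Position 23 ')': depth becomes 0
Maximum depth reached: 8

8


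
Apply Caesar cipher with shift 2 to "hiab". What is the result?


Caesar cipher: shift "hiab" by 2
  'h' (pos 7) + 2 = pos 9 = 'j'
  'i' (pos 8) + 2 = pos 10 = 'k'
  'a' (pos 0) + 2 = pos 2 = 'c'
  'b' (pos 1) + 2 = pos 3 = 'd'
Result: jkcd

jkcd


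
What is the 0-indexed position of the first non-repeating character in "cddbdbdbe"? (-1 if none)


Input: cddbdbdbe
Character frequencies:
  'b': 3
  'c': 1
  'd': 4
  'e': 1
Scanning left to right for freq == 1:
  Position 0 ('c'): unique! => answer = 0

0


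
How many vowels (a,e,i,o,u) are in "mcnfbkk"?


Input: mcnfbkk
Checking each character:
  'm' at position 0: consonant
  'c' at position 1: consonant
  'n' at position 2: consonant
  'f' at position 3: consonant
  'b' at position 4: consonant
  'k' at position 5: consonant
  'k' at position 6: consonant
Total vowels: 0

0


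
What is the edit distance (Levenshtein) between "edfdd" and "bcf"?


Computing edit distance: "edfdd" -> "bcf"
DP table:
           b    c    f
      0    1    2    3
  e   1    1    2    3
  d   2    2    2    3
  f   3    3    3    2
  d   4    4    4    3
  d   5    5    5    4
Edit distance = dp[5][3] = 4

4


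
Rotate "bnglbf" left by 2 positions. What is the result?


Input: "bnglbf", rotate left by 2
First 2 characters: "bn"
Remaining characters: "glbf"
Concatenate remaining + first: "glbf" + "bn" = "glbfbn"

glbfbn


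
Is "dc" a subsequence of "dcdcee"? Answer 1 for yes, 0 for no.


Check if "dc" is a subsequence of "dcdcee"
Greedy scan:
  Position 0 ('d'): matches sub[0] = 'd'
  Position 1 ('c'): matches sub[1] = 'c'
  Position 2 ('d'): no match needed
  Position 3 ('c'): no match needed
  Position 4 ('e'): no match needed
  Position 5 ('e'): no match needed
All 2 characters matched => is a subsequence

1


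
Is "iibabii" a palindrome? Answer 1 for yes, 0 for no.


Input: iibabii
Reversed: iibabii
  Compare pos 0 ('i') with pos 6 ('i'): match
  Compare pos 1 ('i') with pos 5 ('i'): match
  Compare pos 2 ('b') with pos 4 ('b'): match
Result: palindrome

1


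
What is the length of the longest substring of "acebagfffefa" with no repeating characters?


Input: "acebagfffefa"
Sliding window (track last position of each char):
  Position 0 ('a'): window [0,0] length 1 -- new best
  Position 1 ('c'): window [0,1] length 2 -- new best
  Position 2 ('e'): window [0,2] length 3 -- new best
  Position 3 ('b'): window [0,3] length 4 -- new best
  Position 4 ('a'): repeat (last at 0), move window start to 1
  Position 4 ('a'): window [1,4] length 4
  Position 5 ('g'): window [1,5] length 5 -- new best
  Position 6 ('f'): window [1,6] length 6 -- new best
  Position 7 ('f'): repeat (last at 6), move window start to 7
  Position 7 ('f'): window [7,7] length 1
  Position 8 ('f'): repeat (last at 7), move window start to 8
  Position 8 ('f'): window [8,8] length 1
  Position 9 ('e'): window [8,9] length 2
  Position 10 ('f'): repeat (last at 8), move window start to 9
  Position 10 ('f'): window [9,10] length 2
  Position 11 ('a'): window [9,11] length 3
Longest substring with no repeats: "cebagf" with length 6

6


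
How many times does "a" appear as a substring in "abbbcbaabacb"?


Searching for "a" in "abbbcbaabacb"
Scanning each position:
  Position 0: "a" => MATCH
  Position 1: "b" => no
  Position 2: "b" => no
  Position 3: "b" => no
  Position 4: "c" => no
  Position 5: "b" => no
  Position 6: "a" => MATCH
  Position 7: "a" => MATCH
  Position 8: "b" => no
  Position 9: "a" => MATCH
  Position 10: "c" => no
  Position 11: "b" => no
Total occurrences: 4

4


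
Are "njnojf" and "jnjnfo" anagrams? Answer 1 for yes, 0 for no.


Strings: "njnojf", "jnjnfo"
Sorted first:  fjjnno
Sorted second: fjjnno
Sorted forms match => anagrams

1


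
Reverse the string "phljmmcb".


Input: phljmmcb
Reading characters right to left:
  Position 7: 'b'
  Position 6: 'c'
  Position 5: 'm'
  Position 4: 'm'
  Position 3: 'j'
  Position 2: 'l'
  Position 1: 'h'
  Position 0: 'p'
Reversed: bcmmjlhp

bcmmjlhp


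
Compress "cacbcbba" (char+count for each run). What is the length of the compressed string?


Input: cacbcbba
Runs:
  'c' x 1 => "c1"
  'a' x 1 => "a1"
  'c' x 1 => "c1"
  'b' x 1 => "b1"
  'c' x 1 => "c1"
  'b' x 2 => "b2"
  'a' x 1 => "a1"
Compressed: "c1a1c1b1c1b2a1"
Compressed length: 14

14


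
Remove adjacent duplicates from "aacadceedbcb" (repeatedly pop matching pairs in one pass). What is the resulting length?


Input: aacadceedbcb
Stack-based adjacent duplicate removal:
  Read 'a': push. Stack: a
  Read 'a': matches stack top 'a' => pop. Stack: (empty)
  Read 'c': push. Stack: c
  Read 'a': push. Stack: ca
  Read 'd': push. Stack: cad
  Read 'c': push. Stack: cadc
  Read 'e': push. Stack: cadce
  Read 'e': matches stack top 'e' => pop. Stack: cadc
  Read 'd': push. Stack: cadcd
  Read 'b': push. Stack: cadcdb
  Read 'c': push. Stack: cadcdbc
  Read 'b': push. Stack: cadcdbcb
Final stack: "cadcdbcb" (length 8)

8


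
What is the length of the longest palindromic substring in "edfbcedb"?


Input: "edfbcedb"
Checking substrings for palindromes:
  No multi-char palindromic substrings found
Longest palindromic substring: "e" with length 1

1


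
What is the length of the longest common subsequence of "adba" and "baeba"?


LCS of "adba" and "baeba"
DP table:
           b    a    e    b    a
      0    0    0    0    0    0
  a   0    0    1    1    1    1
  d   0    0    1    1    1    1
  b   0    1    1    1    2    2
  a   0    1    2    2    2    3
LCS length = dp[4][5] = 3

3


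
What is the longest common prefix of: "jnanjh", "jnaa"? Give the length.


Words: jnanjh, jnaa
  Position 0: all 'j' => match
  Position 1: all 'n' => match
  Position 2: all 'a' => match
  Position 3: ('n', 'a') => mismatch, stop
LCP = "jna" (length 3)

3


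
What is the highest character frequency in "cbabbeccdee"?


Input: cbabbeccdee
Character counts:
  'a': 1
  'b': 3
  'c': 3
  'd': 1
  'e': 3
Maximum frequency: 3

3


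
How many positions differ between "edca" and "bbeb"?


Comparing "edca" and "bbeb" position by position:
  Position 0: 'e' vs 'b' => DIFFER
  Position 1: 'd' vs 'b' => DIFFER
  Position 2: 'c' vs 'e' => DIFFER
  Position 3: 'a' vs 'b' => DIFFER
Positions that differ: 4

4


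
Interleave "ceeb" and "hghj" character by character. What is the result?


Interleaving "ceeb" and "hghj":
  Position 0: 'c' from first, 'h' from second => "ch"
  Position 1: 'e' from first, 'g' from second => "eg"
  Position 2: 'e' from first, 'h' from second => "eh"
  Position 3: 'b' from first, 'j' from second => "bj"
Result: chegehbj

chegehbj


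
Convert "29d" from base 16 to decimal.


Input: "29d" in base 16
Positional expansion:
  Digit '2' (value 2) x 16^2 = 512
  Digit '9' (value 9) x 16^1 = 144
  Digit 'd' (value 13) x 16^0 = 13
Sum = 669

669


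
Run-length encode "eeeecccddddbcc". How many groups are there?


Input: eeeecccddddbcc
Scanning for consecutive runs:
  Group 1: 'e' x 4 (positions 0-3)
  Group 2: 'c' x 3 (positions 4-6)
  Group 3: 'd' x 4 (positions 7-10)
  Group 4: 'b' x 1 (positions 11-11)
  Group 5: 'c' x 2 (positions 12-13)
Total groups: 5

5


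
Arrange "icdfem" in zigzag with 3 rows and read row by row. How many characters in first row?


Zigzag "icdfem" into 3 rows:
Placing characters:
  'i' => row 0
  'c' => row 1
  'd' => row 2
  'f' => row 1
  'e' => row 0
  'm' => row 1
Rows:
  Row 0: "ie"
  Row 1: "cfm"
  Row 2: "d"
First row length: 2

2


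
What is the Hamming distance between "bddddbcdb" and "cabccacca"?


Comparing "bddddbcdb" and "cabccacca" position by position:
  Position 0: 'b' vs 'c' => differ
  Position 1: 'd' vs 'a' => differ
  Position 2: 'd' vs 'b' => differ
  Position 3: 'd' vs 'c' => differ
  Position 4: 'd' vs 'c' => differ
  Position 5: 'b' vs 'a' => differ
  Position 6: 'c' vs 'c' => same
  Position 7: 'd' vs 'c' => differ
  Position 8: 'b' vs 'a' => differ
Total differences (Hamming distance): 8

8


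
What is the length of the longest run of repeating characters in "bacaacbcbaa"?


Input: "bacaacbcbaa"
Scanning for longest run:
  Position 1 ('a'): new char, reset run to 1
  Position 2 ('c'): new char, reset run to 1
  Position 3 ('a'): new char, reset run to 1
  Position 4 ('a'): continues run of 'a', length=2
  Position 5 ('c'): new char, reset run to 1
  Position 6 ('b'): new char, reset run to 1
  Position 7 ('c'): new char, reset run to 1
  Position 8 ('b'): new char, reset run to 1
  Position 9 ('a'): new char, reset run to 1
  Position 10 ('a'): continues run of 'a', length=2
Longest run: 'a' with length 2

2


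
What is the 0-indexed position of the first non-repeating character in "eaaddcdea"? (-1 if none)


Input: eaaddcdea
Character frequencies:
  'a': 3
  'c': 1
  'd': 3
  'e': 2
Scanning left to right for freq == 1:
  Position 0 ('e'): freq=2, skip
  Position 1 ('a'): freq=3, skip
  Position 2 ('a'): freq=3, skip
  Position 3 ('d'): freq=3, skip
  Position 4 ('d'): freq=3, skip
  Position 5 ('c'): unique! => answer = 5

5


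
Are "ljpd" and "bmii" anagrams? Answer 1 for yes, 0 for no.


Strings: "ljpd", "bmii"
Sorted first:  djlp
Sorted second: biim
Differ at position 0: 'd' vs 'b' => not anagrams

0


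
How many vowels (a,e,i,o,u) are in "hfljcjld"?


Input: hfljcjld
Checking each character:
  'h' at position 0: consonant
  'f' at position 1: consonant
  'l' at position 2: consonant
  'j' at position 3: consonant
  'c' at position 4: consonant
  'j' at position 5: consonant
  'l' at position 6: consonant
  'd' at position 7: consonant
Total vowels: 0

0


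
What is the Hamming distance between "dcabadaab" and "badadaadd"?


Comparing "dcabadaab" and "badadaadd" position by position:
  Position 0: 'd' vs 'b' => differ
  Position 1: 'c' vs 'a' => differ
  Position 2: 'a' vs 'd' => differ
  Position 3: 'b' vs 'a' => differ
  Position 4: 'a' vs 'd' => differ
  Position 5: 'd' vs 'a' => differ
  Position 6: 'a' vs 'a' => same
  Position 7: 'a' vs 'd' => differ
  Position 8: 'b' vs 'd' => differ
Total differences (Hamming distance): 8

8


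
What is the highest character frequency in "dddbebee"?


Input: dddbebee
Character counts:
  'b': 2
  'd': 3
  'e': 3
Maximum frequency: 3

3


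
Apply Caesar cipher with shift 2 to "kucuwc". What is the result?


Caesar cipher: shift "kucuwc" by 2
  'k' (pos 10) + 2 = pos 12 = 'm'
  'u' (pos 20) + 2 = pos 22 = 'w'
  'c' (pos 2) + 2 = pos 4 = 'e'
  'u' (pos 20) + 2 = pos 22 = 'w'
  'w' (pos 22) + 2 = pos 24 = 'y'
  'c' (pos 2) + 2 = pos 4 = 'e'
Result: mwewye

mwewye
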